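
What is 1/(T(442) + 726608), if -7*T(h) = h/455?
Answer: 245/178018926 ≈ 1.3763e-6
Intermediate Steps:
T(h) = -h/3185 (T(h) = -h/(7*455) = -h/3185)
1/(T(442) + 726608) = 1/(-1/3185*442 + 726608) = 1/(-34/245 + 726608) = 1/(178018926/245) = 245/178018926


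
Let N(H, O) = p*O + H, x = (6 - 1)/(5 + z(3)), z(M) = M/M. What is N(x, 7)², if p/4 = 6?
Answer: 1026169/36 ≈ 28505.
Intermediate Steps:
p = 24 (p = 4*6 = 24)
z(M) = 1
x = ⅚ (x = (6 - 1)/(5 + 1) = 5/6 = 5*(⅙) = ⅚ ≈ 0.83333)
N(H, O) = H + 24*O (N(H, O) = 24*O + H = H + 24*O)
N(x, 7)² = (⅚ + 24*7)² = (⅚ + 168)² = (1013/6)² = 1026169/36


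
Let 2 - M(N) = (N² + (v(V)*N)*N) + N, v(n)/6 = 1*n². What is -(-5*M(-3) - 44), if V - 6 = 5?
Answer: -32646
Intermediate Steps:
V = 11 (V = 6 + 5 = 11)
v(n) = 6*n² (v(n) = 6*(1*n²) = 6*n²)
M(N) = 2 - N - 727*N² (M(N) = 2 - ((N² + ((6*11²)*N)*N) + N) = 2 - ((N² + ((6*121)*N)*N) + N) = 2 - ((N² + (726*N)*N) + N) = 2 - ((N² + 726*N²) + N) = 2 - (727*N² + N) = 2 - (N + 727*N²) = 2 + (-N - 727*N²) = 2 - N - 727*N²)
-(-5*M(-3) - 44) = -(-5*(2 - 1*(-3) - 727*(-3)²) - 44) = -(-5*(2 + 3 - 727*9) - 44) = -(-5*(2 + 3 - 6543) - 44) = -(-5*(-6538) - 44) = -(32690 - 44) = -1*32646 = -32646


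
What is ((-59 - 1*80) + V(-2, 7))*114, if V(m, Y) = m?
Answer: -16074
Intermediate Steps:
((-59 - 1*80) + V(-2, 7))*114 = ((-59 - 1*80) - 2)*114 = ((-59 - 80) - 2)*114 = (-139 - 2)*114 = -141*114 = -16074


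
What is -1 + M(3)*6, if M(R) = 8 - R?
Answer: 29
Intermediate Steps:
-1 + M(3)*6 = -1 + (8 - 1*3)*6 = -1 + (8 - 3)*6 = -1 + 5*6 = -1 + 30 = 29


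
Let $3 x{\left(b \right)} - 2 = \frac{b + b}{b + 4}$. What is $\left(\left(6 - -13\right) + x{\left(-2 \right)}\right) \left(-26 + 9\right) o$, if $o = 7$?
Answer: $-2261$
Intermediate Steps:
$x{\left(b \right)} = \frac{2}{3} + \frac{2 b}{3 \left(4 + b\right)}$ ($x{\left(b \right)} = \frac{2}{3} + \frac{\left(b + b\right) \frac{1}{b + 4}}{3} = \frac{2}{3} + \frac{2 b \frac{1}{4 + b}}{3} = \frac{2}{3} + \frac{2 b}{3 \left(4 + b\right)}$)
$\left(\left(6 - -13\right) + x{\left(-2 \right)}\right) \left(-26 + 9\right) o = \left(\left(6 - -13\right) + \frac{4 \left(2 - 2\right)}{3 \left(4 - 2\right)}\right) \left(-26 + 9\right) 7 = \left(\left(6 + 13\right) + \frac{4}{3} \cdot \frac{1}{2} \cdot 0\right) \left(-17\right) 7 = \left(19 + \frac{4}{3} \cdot \frac{1}{2} \cdot 0\right) \left(-17\right) 7 = \left(19 + 0\right) \left(-17\right) 7 = 19 \left(-17\right) 7 = \left(-323\right) 7 = -2261$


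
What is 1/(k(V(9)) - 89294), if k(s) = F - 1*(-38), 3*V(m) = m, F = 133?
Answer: -1/89123 ≈ -1.1220e-5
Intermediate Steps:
V(m) = m/3
k(s) = 171 (k(s) = 133 - 1*(-38) = 133 + 38 = 171)
1/(k(V(9)) - 89294) = 1/(171 - 89294) = 1/(-89123) = -1/89123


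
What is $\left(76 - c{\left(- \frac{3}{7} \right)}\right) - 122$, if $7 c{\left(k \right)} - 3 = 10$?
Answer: $- \frac{335}{7} \approx -47.857$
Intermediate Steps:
$c{\left(k \right)} = \frac{13}{7}$ ($c{\left(k \right)} = \frac{3}{7} + \frac{1}{7} \cdot 10 = \frac{3}{7} + \frac{10}{7} = \frac{13}{7}$)
$\left(76 - c{\left(- \frac{3}{7} \right)}\right) - 122 = \left(76 - \frac{13}{7}\right) - 122 = \frac{519}{7} - 122 = - \frac{335}{7}$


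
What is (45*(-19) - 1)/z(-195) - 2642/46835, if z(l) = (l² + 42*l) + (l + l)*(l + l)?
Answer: -104152606/1704185145 ≈ -0.061116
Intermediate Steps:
z(l) = 5*l² + 42*l (z(l) = (l² + 42*l) + (2*l)*(2*l) = (l² + 42*l) + 4*l² = 5*l² + 42*l)
(45*(-19) - 1)/z(-195) - 2642/46835 = (45*(-19) - 1)/((-195*(42 + 5*(-195)))) - 2642/46835 = (-855 - 1)/((-195*(42 - 975))) - 2642*1/46835 = -856/((-195*(-933))) - 2642/46835 = -856/181935 - 2642/46835 = -104152606/1704185145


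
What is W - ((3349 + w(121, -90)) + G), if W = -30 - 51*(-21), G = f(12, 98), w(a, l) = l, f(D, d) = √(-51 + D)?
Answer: -2218 - I*√39 ≈ -2218.0 - 6.245*I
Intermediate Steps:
G = I*√39 (G = √(-51 + 12) = √(-39) = I*√39 ≈ 6.245*I)
W = 1041 (W = -30 + 1071 = 1041)
W - ((3349 + w(121, -90)) + G) = 1041 - ((3349 - 90) + I*√39) = 1041 - (3259 + I*√39) = 1041 + (-3259 - I*√39) = -2218 - I*√39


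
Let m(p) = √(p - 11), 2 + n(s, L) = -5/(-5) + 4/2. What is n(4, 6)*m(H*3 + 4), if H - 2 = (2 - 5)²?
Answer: √26 ≈ 5.0990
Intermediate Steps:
H = 11 (H = 2 + (2 - 5)² = 2 + (-3)² = 2 + 9 = 11)
n(s, L) = 1 (n(s, L) = -2 + (-5/(-5) + 4/2) = -2 + (-5*(-⅕) + 4*(½)) = -2 + (1 + 2) = -2 + 3 = 1)
m(p) = √(-11 + p)
n(4, 6)*m(H*3 + 4) = 1*√(-11 + (11*3 + 4)) = 1*√(-11 + (33 + 4)) = 1*√(-11 + 37) = 1*√26 = √26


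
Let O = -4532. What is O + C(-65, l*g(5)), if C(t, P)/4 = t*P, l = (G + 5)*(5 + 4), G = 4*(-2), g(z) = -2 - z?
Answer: -53672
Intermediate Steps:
G = -8
l = -27 (l = (-8 + 5)*(5 + 4) = -3*9 = -27)
C(t, P) = 4*P*t (C(t, P) = 4*(t*P) = 4*(P*t) = 4*P*t)
O + C(-65, l*g(5)) = -4532 + 4*(-27*(-2 - 1*5))*(-65) = -4532 + 4*(-27*(-2 - 5))*(-65) = -4532 + 4*(-27*(-7))*(-65) = -4532 + 4*189*(-65) = -4532 - 49140 = -53672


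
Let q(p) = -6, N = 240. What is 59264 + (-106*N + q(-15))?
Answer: 33818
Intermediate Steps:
59264 + (-106*N + q(-15)) = 59264 + (-106*240 - 6) = 59264 + (-25440 - 6) = 59264 - 25446 = 33818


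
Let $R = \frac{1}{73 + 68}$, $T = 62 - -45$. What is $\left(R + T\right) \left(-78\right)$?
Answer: $- \frac{392288}{47} \approx -8346.5$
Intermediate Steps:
$T = 107$ ($T = 62 + 45 = 107$)
$R = \frac{1}{141} \approx 0.0070922$
$\left(R + T\right) \left(-78\right) = \left(\frac{1}{141} + 107\right) \left(-78\right) = \frac{15088}{141} \left(-78\right) = - \frac{392288}{47}$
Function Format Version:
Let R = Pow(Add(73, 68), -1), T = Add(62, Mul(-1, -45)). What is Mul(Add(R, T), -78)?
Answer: Rational(-392288, 47) ≈ -8346.5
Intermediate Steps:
T = 107 (T = Add(62, 45) = 107)
R = Rational(1, 141) (R = Pow(141, -1) = Rational(1, 141) ≈ 0.0070922)
Mul(Add(R, T), -78) = Mul(Add(Rational(1, 141), 107), -78) = Mul(Rational(15088, 141), -78) = Rational(-392288, 47)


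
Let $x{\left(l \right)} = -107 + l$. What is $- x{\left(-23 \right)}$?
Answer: $130$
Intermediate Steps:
$- x{\left(-23 \right)} = - (-107 - 23) = \left(-1\right) \left(-130\right) = 130$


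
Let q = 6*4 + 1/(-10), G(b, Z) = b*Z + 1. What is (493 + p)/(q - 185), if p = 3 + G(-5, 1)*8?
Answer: -4640/1611 ≈ -2.8802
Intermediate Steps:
G(b, Z) = 1 + Z*b (G(b, Z) = Z*b + 1 = 1 + Z*b)
p = -29 (p = 3 + (1 + 1*(-5))*8 = 3 + (1 - 5)*8 = 3 - 4*8 = 3 - 32 = -29)
q = 239/10 (q = 24 - 1/10 = 239/10 ≈ 23.900)
(493 + p)/(q - 185) = (493 - 29)/(239/10 - 185) = 464/(-1611/10) = 464*(-10/1611) = -4640/1611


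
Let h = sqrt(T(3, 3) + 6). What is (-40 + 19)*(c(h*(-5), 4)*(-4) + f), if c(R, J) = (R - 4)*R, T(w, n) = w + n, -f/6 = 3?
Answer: 25578 + 3360*sqrt(3) ≈ 31398.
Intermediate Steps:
f = -18 (f = -6*3 = -18)
T(w, n) = n + w
h = 2*sqrt(3) (h = sqrt((3 + 3) + 6) = sqrt(6 + 6) = sqrt(12) = 2*sqrt(3) ≈ 3.4641)
c(R, J) = R*(-4 + R) (c(R, J) = (-4 + R)*R = R*(-4 + R))
(-40 + 19)*(c(h*(-5), 4)*(-4) + f) = (-40 + 19)*((((2*sqrt(3))*(-5))*(-4 + (2*sqrt(3))*(-5)))*(-4) - 18) = -21*(((-10*sqrt(3))*(-4 - 10*sqrt(3)))*(-4) - 18) = -21*(-10*sqrt(3)*(-4 - 10*sqrt(3))*(-4) - 18) = -21*(40*sqrt(3)*(-4 - 10*sqrt(3)) - 18) = -21*(-18 + 40*sqrt(3)*(-4 - 10*sqrt(3))) = 378 - 840*sqrt(3)*(-4 - 10*sqrt(3))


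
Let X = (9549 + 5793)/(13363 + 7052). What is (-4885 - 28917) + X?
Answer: -230017496/6805 ≈ -33801.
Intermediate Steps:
X = 5114/6805 (X = 15342/20415 = 15342*(1/20415) = 5114/6805 ≈ 0.75151)
(-4885 - 28917) + X = (-4885 - 28917) + 5114/6805 = -33802 + 5114/6805 = -230017496/6805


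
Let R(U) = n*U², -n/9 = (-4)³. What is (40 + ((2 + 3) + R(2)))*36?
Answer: 84564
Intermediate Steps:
n = 576 (n = -9*(-4)³ = -9*(-64) = 576)
R(U) = 576*U²
(40 + ((2 + 3) + R(2)))*36 = (40 + ((2 + 3) + 576*2²))*36 = (40 + (5 + 576*4))*36 = (40 + (5 + 2304))*36 = (40 + 2309)*36 = 2349*36 = 84564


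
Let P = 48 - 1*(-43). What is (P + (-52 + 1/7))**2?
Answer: 75076/49 ≈ 1532.2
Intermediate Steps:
P = 91 (P = 48 + 43 = 91)
(P + (-52 + 1/7))**2 = (91 + (-52 + 1/7))**2 = (91 - 363/7)**2 = (274/7)**2 = 75076/49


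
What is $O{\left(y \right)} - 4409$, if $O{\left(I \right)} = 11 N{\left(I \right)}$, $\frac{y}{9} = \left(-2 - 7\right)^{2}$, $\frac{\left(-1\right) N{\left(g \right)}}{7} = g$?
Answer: $-60542$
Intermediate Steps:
$N{\left(g \right)} = - 7 g$
$y = 729$ ($y = 9 \left(-2 - 7\right)^{2} = 9 \left(-9\right)^{2} = 9 \cdot 81 = 729$)
$O{\left(I \right)} = - 77 I$ ($O{\left(I \right)} = 11 \left(- 7 I\right) = - 77 I$)
$O{\left(y \right)} - 4409 = \left(-77\right) 729 - 4409 = -56133 - 4409 = -60542$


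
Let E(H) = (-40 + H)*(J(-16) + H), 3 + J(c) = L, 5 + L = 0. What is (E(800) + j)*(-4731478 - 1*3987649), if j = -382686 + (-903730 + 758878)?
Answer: -648546104514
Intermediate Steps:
L = -5 (L = -5 + 0 = -5)
J(c) = -8 (J(c) = -3 - 5 = -8)
E(H) = (-40 + H)*(-8 + H)
j = -527538 (j = -382686 - 144852 = -527538)
(E(800) + j)*(-4731478 - 1*3987649) = ((320 + 800**2 - 48*800) - 527538)*(-4731478 - 1*3987649) = ((320 + 640000 - 38400) - 527538)*(-4731478 - 3987649) = (601920 - 527538)*(-8719127) = 74382*(-8719127) = -648546104514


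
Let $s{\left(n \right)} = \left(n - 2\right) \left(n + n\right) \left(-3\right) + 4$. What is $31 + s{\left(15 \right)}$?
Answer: $-1135$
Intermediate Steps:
$s{\left(n \right)} = 4 - 6 n \left(-2 + n\right)$ ($s{\left(n \right)} = \left(-2 + n\right) 2 n \left(-3\right) + 4 = 2 n \left(-2 + n\right) \left(-3\right) + 4 = - 6 n \left(-2 + n\right) + 4 = 4 - 6 n \left(-2 + n\right)$)
$31 + s{\left(15 \right)} = 31 + \left(4 - 6 \cdot 15^{2} + 12 \cdot 15\right) = 31 + \left(4 - 1350 + 180\right) = 31 - 1166 = -1135$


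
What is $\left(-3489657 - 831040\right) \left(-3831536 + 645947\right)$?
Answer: $13763964835533$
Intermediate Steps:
$\left(-3489657 - 831040\right) \left(-3831536 + 645947\right) = \left(-3489657 - 831040\right) \left(-3185589\right) = \left(-4320697\right) \left(-3185589\right) = 13763964835533$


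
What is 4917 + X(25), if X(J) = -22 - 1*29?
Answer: 4866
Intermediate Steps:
X(J) = -51 (X(J) = -22 - 29 = -51)
4917 + X(25) = 4917 - 51 = 4866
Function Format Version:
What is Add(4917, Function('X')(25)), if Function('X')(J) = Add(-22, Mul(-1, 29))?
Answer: 4866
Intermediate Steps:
Function('X')(J) = -51 (Function('X')(J) = Add(-22, -29) = -51)
Add(4917, Function('X')(25)) = Add(4917, -51) = 4866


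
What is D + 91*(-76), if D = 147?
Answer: -6769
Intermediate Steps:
D + 91*(-76) = 147 + 91*(-76) = 147 - 6916 = -6769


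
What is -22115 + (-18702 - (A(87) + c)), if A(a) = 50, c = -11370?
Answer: -29497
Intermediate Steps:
-22115 + (-18702 - (A(87) + c)) = -22115 + (-18702 - (50 - 11370)) = -22115 + (-18702 - 1*(-11320)) = -22115 + (-18702 + 11320) = -22115 - 7382 = -29497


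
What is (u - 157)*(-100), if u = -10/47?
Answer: 738900/47 ≈ 15721.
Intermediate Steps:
u = -10/47 (u = -10*1/47 = -10/47 ≈ -0.21277)
(u - 157)*(-100) = (-10/47 - 157)*(-100) = -7389/47*(-100) = 738900/47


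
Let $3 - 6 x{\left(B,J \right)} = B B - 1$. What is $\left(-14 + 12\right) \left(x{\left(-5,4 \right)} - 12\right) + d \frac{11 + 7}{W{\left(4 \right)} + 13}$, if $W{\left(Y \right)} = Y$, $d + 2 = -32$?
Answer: $-5$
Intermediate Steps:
$d = -34$ ($d = -2 - 32 = -34$)
$x{\left(B,J \right)} = \frac{2}{3} - \frac{B^{2}}{6}$ ($x{\left(B,J \right)} = \frac{1}{2} - \frac{B B - 1}{6} = \frac{1}{2} - \frac{B^{2} - 1}{6} = \frac{1}{2} - \frac{-1 + B^{2}}{6} = \frac{1}{2} - \left(- \frac{1}{6} + \frac{B^{2}}{6}\right) = \frac{2}{3} - \frac{B^{2}}{6}$)
$\left(-14 + 12\right) \left(x{\left(-5,4 \right)} - 12\right) + d \frac{11 + 7}{W{\left(4 \right)} + 13} = \left(-14 + 12\right) \left(\left(\frac{2}{3} - \frac{\left(-5\right)^{2}}{6}\right) - 12\right) - 34 \frac{11 + 7}{4 + 13} = - 2 \left(\left(\frac{2}{3} - \frac{25}{6}\right) - 12\right) - 34 \cdot \frac{18}{17} = - 2 \left(\left(\frac{2}{3} - \frac{25}{6}\right) - 12\right) - 34 \cdot 18 \cdot \frac{1}{17} = - 2 \left(- \frac{7}{2} - 12\right) - 36 = \left(-2\right) \left(- \frac{31}{2}\right) - 36 = 31 - 36 = -5$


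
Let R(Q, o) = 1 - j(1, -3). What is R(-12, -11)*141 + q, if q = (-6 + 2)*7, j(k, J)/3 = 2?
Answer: -733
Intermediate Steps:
j(k, J) = 6 (j(k, J) = 3*2 = 6)
R(Q, o) = -5 (R(Q, o) = 1 - 1*6 = 1 - 6 = -5)
q = -28 (q = -4*7 = -28)
R(-12, -11)*141 + q = -5*141 - 28 = -705 - 28 = -733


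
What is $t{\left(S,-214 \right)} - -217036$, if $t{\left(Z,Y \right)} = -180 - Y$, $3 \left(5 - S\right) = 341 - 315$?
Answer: $217070$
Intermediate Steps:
$S = - \frac{11}{3}$ ($S = 5 - \frac{341 - 315}{3} = 5 - \frac{26}{3} = - \frac{11}{3} \approx -3.6667$)
$t{\left(S,-214 \right)} - -217036 = \left(-180 - -214\right) - -217036 = \left(-180 + 214\right) + 217036 = 34 + 217036 = 217070$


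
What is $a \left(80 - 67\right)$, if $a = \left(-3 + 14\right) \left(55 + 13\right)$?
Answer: $9724$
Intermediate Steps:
$a = 748$ ($a = 11 \cdot 68 = 748$)
$a \left(80 - 67\right) = 748 \left(80 - 67\right) = 748 \cdot 13 = 9724$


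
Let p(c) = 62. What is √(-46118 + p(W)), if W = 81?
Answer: 2*I*√11514 ≈ 214.61*I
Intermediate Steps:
√(-46118 + p(W)) = √(-46118 + 62) = √(-46056) = 2*I*√11514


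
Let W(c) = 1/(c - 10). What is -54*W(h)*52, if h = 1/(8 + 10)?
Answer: 50544/179 ≈ 282.37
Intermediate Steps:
h = 1/18 ≈ 0.055556
W(c) = 1/(-10 + c)
-54*W(h)*52 = -54/(-10 + 1/18)*52 = -54/(-179/18)*52 = -54*(-18/179)*52 = (972/179)*52 = 50544/179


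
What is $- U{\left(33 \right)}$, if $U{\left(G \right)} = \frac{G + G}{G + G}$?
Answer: $-1$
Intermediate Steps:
$U{\left(G \right)} = 1$ ($U{\left(G \right)} = \frac{2 G}{2 G} = 2 G \frac{1}{2 G} = 1$)
$- U{\left(33 \right)} = \left(-1\right) 1 = -1$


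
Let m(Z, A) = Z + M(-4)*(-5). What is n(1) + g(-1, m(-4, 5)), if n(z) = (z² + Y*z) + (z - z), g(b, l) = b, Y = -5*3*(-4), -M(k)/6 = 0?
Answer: 60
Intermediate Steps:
M(k) = 0 (M(k) = -6*0 = 0)
Y = 60 (Y = -15*(-4) = 60)
m(Z, A) = Z (m(Z, A) = Z + 0*(-5) = Z + 0 = Z)
n(z) = z² + 60*z (n(z) = (z² + 60*z) + (z - z) = (z² + 60*z) + 0 = z² + 60*z)
n(1) + g(-1, m(-4, 5)) = 1*(60 + 1) - 1 = 1*61 - 1 = 61 - 1 = 60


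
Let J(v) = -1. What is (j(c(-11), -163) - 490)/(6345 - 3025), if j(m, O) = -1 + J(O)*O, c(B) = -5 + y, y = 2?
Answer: -41/415 ≈ -0.098795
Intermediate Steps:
c(B) = -3 (c(B) = -5 + 2 = -3)
j(m, O) = -1 - O
(j(c(-11), -163) - 490)/(6345 - 3025) = ((-1 - 1*(-163)) - 490)/(6345 - 3025) = ((-1 + 163) - 490)/3320 = (162 - 490)*(1/3320) = -328*1/3320 = -41/415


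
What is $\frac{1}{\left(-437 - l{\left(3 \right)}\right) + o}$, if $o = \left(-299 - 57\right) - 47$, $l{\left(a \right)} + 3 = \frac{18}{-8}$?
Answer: $- \frac{4}{3339} \approx -0.001198$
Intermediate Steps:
$l{\left(a \right)} = - \frac{21}{4}$ ($l{\left(a \right)} = -3 + \frac{18}{-8} = -3 + 18 \left(- \frac{1}{8}\right) = -3 - \frac{9}{4} = - \frac{21}{4}$)
$o = -403$ ($o = -356 - 47 = -403$)
$\frac{1}{\left(-437 - l{\left(3 \right)}\right) + o} = \frac{1}{\left(-437 - - \frac{21}{4}\right) - 403} = \frac{1}{\left(-437 + \frac{21}{4}\right) - 403} = \frac{1}{- \frac{1727}{4} - 403} = \frac{1}{- \frac{3339}{4}} = - \frac{4}{3339}$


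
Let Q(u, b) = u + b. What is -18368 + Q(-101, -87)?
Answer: -18556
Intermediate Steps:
Q(u, b) = b + u
-18368 + Q(-101, -87) = -18368 + (-87 - 101) = -18368 - 188 = -18556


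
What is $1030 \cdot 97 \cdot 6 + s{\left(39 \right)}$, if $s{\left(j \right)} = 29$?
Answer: $599489$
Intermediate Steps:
$1030 \cdot 97 \cdot 6 + s{\left(39 \right)} = 1030 \cdot 97 \cdot 6 + 29 = 1030 \cdot 582 + 29 = 599460 + 29 = 599489$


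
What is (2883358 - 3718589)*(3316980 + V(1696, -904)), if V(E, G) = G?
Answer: -2769689473556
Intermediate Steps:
(2883358 - 3718589)*(3316980 + V(1696, -904)) = (2883358 - 3718589)*(3316980 - 904) = -835231*3316076 = -2769689473556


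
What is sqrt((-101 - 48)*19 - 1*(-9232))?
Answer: sqrt(6401) ≈ 80.006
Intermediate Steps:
sqrt((-101 - 48)*19 - 1*(-9232)) = sqrt(-149*19 + 9232) = sqrt(-2831 + 9232) = sqrt(6401)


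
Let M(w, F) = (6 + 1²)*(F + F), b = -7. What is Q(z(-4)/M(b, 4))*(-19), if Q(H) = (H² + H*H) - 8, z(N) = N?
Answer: 14877/98 ≈ 151.81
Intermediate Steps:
M(w, F) = 14*F (M(w, F) = (6 + 1)*(2*F) = 7*(2*F) = 14*F)
Q(H) = -8 + 2*H² (Q(H) = (H² + H²) - 8 = 2*H² - 8 = -8 + 2*H²)
Q(z(-4)/M(b, 4))*(-19) = (-8 + 2*(-4/(14*4))²)*(-19) = (-8 + 2*(-4/56)²)*(-19) = (-8 + 2*(-4*1/56)²)*(-19) = (-8 + 2*(-1/14)²)*(-19) = (-8 + 2*(1/196))*(-19) = (-8 + 1/98)*(-19) = -783/98*(-19) = 14877/98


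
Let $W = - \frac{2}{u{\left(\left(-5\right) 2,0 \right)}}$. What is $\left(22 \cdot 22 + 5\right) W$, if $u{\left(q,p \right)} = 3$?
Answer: $-326$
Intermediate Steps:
$W = - \frac{2}{3} \approx -0.66667$
$\left(22 \cdot 22 + 5\right) W = \left(22 \cdot 22 + 5\right) \left(- \frac{2}{3}\right) = \left(484 + 5\right) \left(- \frac{2}{3}\right) = 489 \left(- \frac{2}{3}\right) = -326$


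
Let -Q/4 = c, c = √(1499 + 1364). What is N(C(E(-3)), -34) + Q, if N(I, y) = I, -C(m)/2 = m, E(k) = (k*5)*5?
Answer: 150 - 4*√2863 ≈ -64.028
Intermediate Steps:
E(k) = 25*k (E(k) = (5*k)*5 = 25*k)
c = √2863 ≈ 53.507
C(m) = -2*m
Q = -4*√2863 ≈ -214.03
N(C(E(-3)), -34) + Q = -50*(-3) - 4*√2863 = -2*(-75) - 4*√2863 = 150 - 4*√2863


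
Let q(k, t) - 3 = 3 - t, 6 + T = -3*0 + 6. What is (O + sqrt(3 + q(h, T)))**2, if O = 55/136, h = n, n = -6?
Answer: 214369/18496 ≈ 11.590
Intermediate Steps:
h = -6
T = 0 (T = -6 + (-3*0 + 6) = -6 + (0 + 6) = -6 + 6 = 0)
O = 55/136 (O = 55*(1/136) = 55/136 ≈ 0.40441)
q(k, t) = 6 - t (q(k, t) = 3 + (3 - t) = 6 - t)
(O + sqrt(3 + q(h, T)))**2 = (55/136 + sqrt(3 + (6 - 1*0)))**2 = (55/136 + sqrt(3 + (6 + 0)))**2 = (55/136 + sqrt(3 + 6))**2 = (55/136 + sqrt(9))**2 = (55/136 + 3)**2 = (463/136)**2 = 214369/18496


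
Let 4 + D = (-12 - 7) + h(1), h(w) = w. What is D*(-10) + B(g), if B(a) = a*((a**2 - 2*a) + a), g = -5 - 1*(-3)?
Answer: 208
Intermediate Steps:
g = -2 (g = -5 + 3 = -2)
B(a) = a*(a**2 - a)
D = -22 (D = -4 + ((-12 - 7) + 1) = -4 + (-19 + 1) = -4 - 18 = -22)
D*(-10) + B(g) = -22*(-10) + (-2)**2*(-1 - 2) = 220 + 4*(-3) = 220 - 12 = 208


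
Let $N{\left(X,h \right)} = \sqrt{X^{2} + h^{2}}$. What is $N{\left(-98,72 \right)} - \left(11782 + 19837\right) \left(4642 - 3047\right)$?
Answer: $-50432305 + 2 \sqrt{3697} \approx -5.0432 \cdot 10^{7}$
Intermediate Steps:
$N{\left(-98,72 \right)} - \left(11782 + 19837\right) \left(4642 - 3047\right) = \sqrt{\left(-98\right)^{2} + 72^{2}} - \left(11782 + 19837\right) \left(4642 - 3047\right) = \sqrt{9604 + 5184} - 31619 \cdot 1595 = \sqrt{14788} - 50432305 = 2 \sqrt{3697} - 50432305 = -50432305 + 2 \sqrt{3697}$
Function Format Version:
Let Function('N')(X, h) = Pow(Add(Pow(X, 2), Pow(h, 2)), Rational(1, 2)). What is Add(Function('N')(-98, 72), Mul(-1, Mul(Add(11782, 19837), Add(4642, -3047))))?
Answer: Add(-50432305, Mul(2, Pow(3697, Rational(1, 2)))) ≈ -5.0432e+7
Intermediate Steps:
Add(Function('N')(-98, 72), Mul(-1, Mul(Add(11782, 19837), Add(4642, -3047)))) = Add(Pow(Add(Pow(-98, 2), Pow(72, 2)), Rational(1, 2)), Mul(-1, Mul(Add(11782, 19837), Add(4642, -3047)))) = Add(Pow(Add(9604, 5184), Rational(1, 2)), Mul(-1, Mul(31619, 1595))) = Add(Pow(14788, Rational(1, 2)), Mul(-1, 50432305)) = Add(Mul(2, Pow(3697, Rational(1, 2))), -50432305) = Add(-50432305, Mul(2, Pow(3697, Rational(1, 2))))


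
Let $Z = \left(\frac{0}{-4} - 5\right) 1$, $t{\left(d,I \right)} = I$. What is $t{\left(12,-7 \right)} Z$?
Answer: $35$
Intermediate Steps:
$Z = -5$ ($Z = \left(0 \left(- \frac{1}{4}\right) - 5\right) 1 = \left(0 - 5\right) 1 = \left(-5\right) 1 = -5$)
$t{\left(12,-7 \right)} Z = \left(-7\right) \left(-5\right) = 35$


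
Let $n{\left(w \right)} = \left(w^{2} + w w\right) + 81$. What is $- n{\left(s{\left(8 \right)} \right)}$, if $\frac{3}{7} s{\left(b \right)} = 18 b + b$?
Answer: $- \frac{2264921}{9} \approx -2.5166 \cdot 10^{5}$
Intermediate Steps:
$s{\left(b \right)} = \frac{133 b}{3}$ ($s{\left(b \right)} = \frac{7 \left(18 b + b\right)}{3} = \frac{7 \cdot 19 b}{3} = \frac{133 b}{3}$)
$n{\left(w \right)} = 81 + 2 w^{2}$ ($n{\left(w \right)} = \left(w^{2} + w^{2}\right) + 81 = 2 w^{2} + 81 = 81 + 2 w^{2}$)
$- n{\left(s{\left(8 \right)} \right)} = - (81 + 2 \left(\frac{133}{3} \cdot 8\right)^{2}) = - (81 + 2 \left(\frac{1064}{3}\right)^{2}) = - (81 + 2 \cdot \frac{1132096}{9}) = - (81 + \frac{2264192}{9}) = \left(-1\right) \frac{2264921}{9} = - \frac{2264921}{9}$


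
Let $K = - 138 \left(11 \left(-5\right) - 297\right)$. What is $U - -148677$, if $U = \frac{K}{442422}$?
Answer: $\frac{10963004045}{73737} \approx 1.4868 \cdot 10^{5}$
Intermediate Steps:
$K = 48576$ ($K = - 138 \left(-55 - 297\right) = \left(-138\right) \left(-352\right) = 48576$)
$U = \frac{8096}{73737}$ ($U = \frac{48576}{442422} = 48576 \cdot \frac{1}{442422} = \frac{8096}{73737} \approx 0.1098$)
$U - -148677 = \frac{8096}{73737} - -148677 = \frac{8096}{73737} + 148677 = \frac{10963004045}{73737}$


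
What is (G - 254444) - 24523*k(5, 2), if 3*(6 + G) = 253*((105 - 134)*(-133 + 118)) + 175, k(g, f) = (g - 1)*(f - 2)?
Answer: -653120/3 ≈ -2.1771e+5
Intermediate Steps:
k(g, f) = (-1 + g)*(-2 + f)
G = 110212/3 (G = -6 + (253*((105 - 134)*(-133 + 118)) + 175)/3 = -6 + (253*(-29*(-15)) + 175)/3 = -6 + (253*435 + 175)/3 = -6 + (110055 + 175)/3 = -6 + (⅓)*110230 = -6 + 110230/3 = 110212/3 ≈ 36737.)
(G - 254444) - 24523*k(5, 2) = (110212/3 - 254444) - 24523*(2 - 1*2 - 2*5 + 2*5) = -653120/3 - 24523*(2 - 2 - 10 + 10) = -653120/3 - 24523*0 = -653120/3 + 0 = -653120/3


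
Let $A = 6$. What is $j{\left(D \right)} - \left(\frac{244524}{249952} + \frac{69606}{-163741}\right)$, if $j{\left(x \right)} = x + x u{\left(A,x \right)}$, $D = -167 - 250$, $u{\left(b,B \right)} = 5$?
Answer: $- \frac{25605742826559}{10231847608} \approx -2502.6$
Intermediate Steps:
$D = -417$ ($D = -167 - 250 = -417$)
$j{\left(x \right)} = 6 x$ ($j{\left(x \right)} = x + x 5 = x + 5 x = 6 x$)
$j{\left(D \right)} - \left(\frac{244524}{249952} + \frac{69606}{-163741}\right) = 6 \left(-417\right) - \left(\frac{244524}{249952} + \frac{69606}{-163741}\right) = -2502 - \left(244524 \cdot \frac{1}{249952} + 69606 \left(- \frac{1}{163741}\right)\right) = -2502 - \left(\frac{61131}{62488} - \frac{69606}{163741}\right) = -2502 - \frac{5660111343}{10231847608} = - \frac{25605742826559}{10231847608}$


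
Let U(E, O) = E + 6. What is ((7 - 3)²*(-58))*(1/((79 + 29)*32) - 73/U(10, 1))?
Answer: 457243/108 ≈ 4233.7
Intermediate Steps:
U(E, O) = 6 + E
((7 - 3)²*(-58))*(1/((79 + 29)*32) - 73/U(10, 1)) = ((7 - 3)²*(-58))*(1/((79 + 29)*32) - 73/(6 + 10)) = (4²*(-58))*((1/32)/108 - 73/16) = (16*(-58))*((1/108)*(1/32) - 73*1/16) = -928*(1/3456 - 73/16) = -928*(-15767/3456) = 457243/108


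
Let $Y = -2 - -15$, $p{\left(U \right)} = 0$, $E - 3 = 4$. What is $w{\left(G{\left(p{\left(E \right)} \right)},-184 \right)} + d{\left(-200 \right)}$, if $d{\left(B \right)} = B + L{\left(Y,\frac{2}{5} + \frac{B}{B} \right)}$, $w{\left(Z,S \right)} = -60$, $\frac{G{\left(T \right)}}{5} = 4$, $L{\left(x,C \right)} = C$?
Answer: $- \frac{1293}{5} \approx -258.6$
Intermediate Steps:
$E = 7$ ($E = 3 + 4 = 7$)
$Y = 13$ ($Y = -2 + 15 = 13$)
$G{\left(T \right)} = 20$ ($G{\left(T \right)} = 5 \cdot 4 = 20$)
$d{\left(B \right)} = \frac{7}{5} + B$ ($d{\left(B \right)} = B + \left(\frac{2}{5} + \frac{B}{B}\right) = B + \left(2 \cdot \frac{1}{5} + 1\right) = B + \left(\frac{2}{5} + 1\right) = B + \frac{7}{5} = \frac{7}{5} + B$)
$w{\left(G{\left(p{\left(E \right)} \right)},-184 \right)} + d{\left(-200 \right)} = -60 + \left(\frac{7}{5} - 200\right) = -60 - \frac{993}{5} = - \frac{1293}{5}$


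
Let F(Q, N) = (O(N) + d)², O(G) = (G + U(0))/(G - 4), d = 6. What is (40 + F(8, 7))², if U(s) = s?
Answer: 970225/81 ≈ 11978.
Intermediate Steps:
O(G) = G/(-4 + G) (O(G) = (G + 0)/(G - 4) = G/(-4 + G))
F(Q, N) = (6 + N/(-4 + N))² (F(Q, N) = (N/(-4 + N) + 6)² = (6 + N/(-4 + N))²)
(40 + F(8, 7))² = (40 + (-24 + 7*7)²/(-4 + 7)²)² = (40 + (-24 + 49)²/3²)² = (40 + 25²*(⅑))² = (40 + 625*(⅑))² = (40 + 625/9)² = (985/9)² = 970225/81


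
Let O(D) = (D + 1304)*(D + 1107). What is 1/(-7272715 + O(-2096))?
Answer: -1/6489427 ≈ -1.5410e-7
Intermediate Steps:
O(D) = (1107 + D)*(1304 + D) (O(D) = (1304 + D)*(1107 + D) = (1107 + D)*(1304 + D))
1/(-7272715 + O(-2096)) = 1/(-7272715 + (1443528 + (-2096)² + 2411*(-2096))) = 1/(-7272715 + (1443528 + 4393216 - 5053456)) = 1/(-7272715 + 783288) = 1/(-6489427) = -1/6489427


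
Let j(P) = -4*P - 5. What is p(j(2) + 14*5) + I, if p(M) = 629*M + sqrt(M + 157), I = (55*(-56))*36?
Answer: -75027 + sqrt(214) ≈ -75012.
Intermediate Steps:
j(P) = -5 - 4*P
I = -110880 (I = -3080*36 = -110880)
p(M) = sqrt(157 + M) + 629*M (p(M) = 629*M + sqrt(157 + M) = sqrt(157 + M) + 629*M)
p(j(2) + 14*5) + I = (sqrt(157 + ((-5 - 4*2) + 14*5)) + 629*((-5 - 4*2) + 14*5)) - 110880 = (sqrt(157 + ((-5 - 8) + 70)) + 629*((-5 - 8) + 70)) - 110880 = (sqrt(157 + (-13 + 70)) + 629*(-13 + 70)) - 110880 = (sqrt(157 + 57) + 629*57) - 110880 = (sqrt(214) + 35853) - 110880 = (35853 + sqrt(214)) - 110880 = -75027 + sqrt(214)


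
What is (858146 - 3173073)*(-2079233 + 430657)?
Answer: 3816333093952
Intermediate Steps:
(858146 - 3173073)*(-2079233 + 430657) = -2314927*(-1648576) = 3816333093952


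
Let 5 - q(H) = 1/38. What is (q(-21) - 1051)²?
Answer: 1579983001/1444 ≈ 1.0942e+6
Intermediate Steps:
q(H) = 189/38 (q(H) = 5 - 1/38 = 189/38)
(q(-21) - 1051)² = (189/38 - 1051)² = (-39749/38)² = 1579983001/1444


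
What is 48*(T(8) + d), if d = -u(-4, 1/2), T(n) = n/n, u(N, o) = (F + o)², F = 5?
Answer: -1404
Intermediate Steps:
u(N, o) = (5 + o)²
T(n) = 1
d = -121/4 (d = -(5 + 1/2)² = -(5 + ½)² = -(11/2)² = -1*121/4 = -121/4 ≈ -30.250)
48*(T(8) + d) = 48*(1 - 121/4) = 48*(-117/4) = -1404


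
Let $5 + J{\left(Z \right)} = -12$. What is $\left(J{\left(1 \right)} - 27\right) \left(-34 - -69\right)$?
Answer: $-1540$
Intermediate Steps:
$J{\left(Z \right)} = -17$ ($J{\left(Z \right)} = -5 - 12 = -17$)
$\left(J{\left(1 \right)} - 27\right) \left(-34 - -69\right) = \left(-17 - 27\right) \left(-34 - -69\right) = - 44 \left(-34 + 69\right) = \left(-44\right) 35 = -1540$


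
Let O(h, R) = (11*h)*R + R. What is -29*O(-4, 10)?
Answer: 12470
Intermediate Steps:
O(h, R) = R + 11*R*h (O(h, R) = 11*R*h + R = R + 11*R*h)
-29*O(-4, 10) = -290*(1 + 11*(-4)) = -290*(1 - 44) = -290*(-43) = -29*(-430) = 12470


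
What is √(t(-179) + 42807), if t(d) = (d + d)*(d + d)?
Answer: √170971 ≈ 413.49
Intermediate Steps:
t(d) = 4*d² (t(d) = (2*d)*(2*d) = 4*d²)
√(t(-179) + 42807) = √(4*(-179)² + 42807) = √(4*32041 + 42807) = √(128164 + 42807) = √170971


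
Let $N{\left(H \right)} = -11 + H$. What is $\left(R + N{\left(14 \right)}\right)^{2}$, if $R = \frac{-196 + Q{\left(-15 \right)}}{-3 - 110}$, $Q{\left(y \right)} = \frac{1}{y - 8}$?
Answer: $\frac{151437636}{6754801} \approx 22.419$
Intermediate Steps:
$Q{\left(y \right)} = \frac{1}{-8 + y}$
$R = \frac{4509}{2599}$ ($R = \frac{-196 + \frac{1}{-8 - 15}}{-3 - 110} = \frac{-196 + \frac{1}{-23}}{-113} = \left(-196 - \frac{1}{23}\right) \left(- \frac{1}{113}\right) = \left(- \frac{4509}{23}\right) \left(- \frac{1}{113}\right) = \frac{4509}{2599} \approx 1.7349$)
$\left(R + N{\left(14 \right)}\right)^{2} = \left(\frac{4509}{2599} + \left(-11 + 14\right)\right)^{2} = \left(\frac{4509}{2599} + 3\right)^{2} = \left(\frac{12306}{2599}\right)^{2} = \frac{151437636}{6754801}$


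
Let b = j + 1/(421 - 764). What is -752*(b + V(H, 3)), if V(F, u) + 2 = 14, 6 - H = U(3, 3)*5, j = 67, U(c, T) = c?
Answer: -20376192/343 ≈ -59406.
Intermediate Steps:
H = -9 (H = 6 - 3*5 = 6 - 1*15 = 6 - 15 = -9)
V(F, u) = 12 (V(F, u) = -2 + 14 = 12)
b = 22980/343 (b = 67 + 1/(421 - 764) = 67 + 1/(-343) = 67 - 1/343 = 22980/343 ≈ 66.997)
-752*(b + V(H, 3)) = -752*(22980/343 + 12) = -752*27096/343 = -20376192/343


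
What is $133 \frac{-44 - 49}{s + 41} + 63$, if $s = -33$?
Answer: $- \frac{11865}{8} \approx -1483.1$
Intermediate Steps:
$133 \frac{-44 - 49}{s + 41} + 63 = 133 \frac{-44 - 49}{-33 + 41} + 63 = 133 \left(- \frac{93}{8}\right) + 63 = - \frac{12369}{8} + 63 = - \frac{11865}{8}$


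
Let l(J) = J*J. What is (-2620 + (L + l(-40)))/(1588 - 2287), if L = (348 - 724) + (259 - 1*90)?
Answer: 409/233 ≈ 1.7554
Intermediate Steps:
l(J) = J²
L = -207 (L = -376 + (259 - 90) = -376 + 169 = -207)
(-2620 + (L + l(-40)))/(1588 - 2287) = (-2620 + (-207 + (-40)²))/(1588 - 2287) = (-2620 + (-207 + 1600))/(-699) = (-2620 + 1393)*(-1/699) = -1227*(-1/699) = 409/233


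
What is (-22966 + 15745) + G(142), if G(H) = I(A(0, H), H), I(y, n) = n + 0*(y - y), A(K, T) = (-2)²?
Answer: -7079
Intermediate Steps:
A(K, T) = 4
I(y, n) = n (I(y, n) = n + 0*0 = n + 0 = n)
G(H) = H
(-22966 + 15745) + G(142) = (-22966 + 15745) + 142 = -7221 + 142 = -7079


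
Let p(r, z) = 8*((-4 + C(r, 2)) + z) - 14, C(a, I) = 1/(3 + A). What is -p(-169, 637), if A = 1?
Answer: -5052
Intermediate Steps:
C(a, I) = ¼ (C(a, I) = 1/(3 + 1) = 1/4 = ¼)
p(r, z) = -44 + 8*z (p(r, z) = 8*((-4 + ¼) + z) - 14 = 8*(-15/4 + z) - 14 = (-30 + 8*z) - 14 = -44 + 8*z)
-p(-169, 637) = -(-44 + 8*637) = -(-44 + 5096) = -1*5052 = -5052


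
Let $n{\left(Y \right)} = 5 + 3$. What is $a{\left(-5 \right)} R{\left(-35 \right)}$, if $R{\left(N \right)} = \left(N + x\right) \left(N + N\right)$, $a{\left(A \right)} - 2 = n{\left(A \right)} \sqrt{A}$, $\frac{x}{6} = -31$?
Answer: $30940 + 123760 i \sqrt{5} \approx 30940.0 + 2.7674 \cdot 10^{5} i$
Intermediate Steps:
$n{\left(Y \right)} = 8$
$x = -186$ ($x = 6 \left(-31\right) = -186$)
$a{\left(A \right)} = 2 + 8 \sqrt{A}$
$R{\left(N \right)} = 2 N \left(-186 + N\right)$ ($R{\left(N \right)} = \left(N - 186\right) \left(N + N\right) = \left(-186 + N\right) 2 N = 2 N \left(-186 + N\right)$)
$a{\left(-5 \right)} R{\left(-35 \right)} = \left(2 + 8 \sqrt{-5}\right) 2 \left(-35\right) \left(-186 - 35\right) = \left(2 + 8 i \sqrt{5}\right) 2 \left(-35\right) \left(-221\right) = \left(2 + 8 i \sqrt{5}\right) 15470 = 30940 + 123760 i \sqrt{5}$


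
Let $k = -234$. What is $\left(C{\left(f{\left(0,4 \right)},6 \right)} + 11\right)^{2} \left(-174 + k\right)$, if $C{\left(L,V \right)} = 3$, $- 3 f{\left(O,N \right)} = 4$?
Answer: $-79968$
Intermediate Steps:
$f{\left(O,N \right)} = - \frac{4}{3}$ ($f{\left(O,N \right)} = \left(- \frac{1}{3}\right) 4 = - \frac{4}{3}$)
$\left(C{\left(f{\left(0,4 \right)},6 \right)} + 11\right)^{2} \left(-174 + k\right) = \left(3 + 11\right)^{2} \left(-174 - 234\right) = 14^{2} \left(-408\right) = 196 \left(-408\right) = -79968$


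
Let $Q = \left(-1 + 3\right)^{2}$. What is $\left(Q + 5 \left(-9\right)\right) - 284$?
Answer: $-325$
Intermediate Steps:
$Q = 4$ ($Q = 2^{2} = 4$)
$\left(Q + 5 \left(-9\right)\right) - 284 = \left(4 + 5 \left(-9\right)\right) - 284 = \left(4 - 45\right) - 284 = -41 - 284 = -325$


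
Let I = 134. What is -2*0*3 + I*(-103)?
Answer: -13802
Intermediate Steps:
-2*0*3 + I*(-103) = -2*0*3 + 134*(-103) = 0*3 - 13802 = 0 - 13802 = -13802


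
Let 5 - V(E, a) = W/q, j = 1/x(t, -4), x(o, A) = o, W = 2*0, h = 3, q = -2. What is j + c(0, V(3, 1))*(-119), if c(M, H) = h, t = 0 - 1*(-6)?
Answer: -2141/6 ≈ -356.83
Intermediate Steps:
t = 6 (t = 0 + 6 = 6)
W = 0
j = ⅙ (j = 1/6 = ⅙ ≈ 0.16667)
V(E, a) = 5 (V(E, a) = 5 - 0/(-2) = 5 - 0*(-1)/2 = 5 - 1*0 = 5 + 0 = 5)
c(M, H) = 3
j + c(0, V(3, 1))*(-119) = ⅙ + 3*(-119) = ⅙ - 357 = -2141/6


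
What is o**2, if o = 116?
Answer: 13456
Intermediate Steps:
o**2 = 116**2 = 13456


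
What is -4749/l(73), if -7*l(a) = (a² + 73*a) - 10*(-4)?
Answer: 11081/3566 ≈ 3.1074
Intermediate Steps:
l(a) = -40/7 - 73*a/7 - a²/7 (l(a) = -((a² + 73*a) - 10*(-4))/7 = -((a² + 73*a) + 40)/7 = -(40 + a² + 73*a)/7 = -40/7 - 73*a/7 - a²/7)
-4749/l(73) = -4749/(-40/7 - 73/7*73 - ⅐*73²) = -4749/(-40/7 - 5329/7 - ⅐*5329) = -4749/(-40/7 - 5329/7 - 5329/7) = -4749/(-10698/7) = -4749*(-7/10698) = 11081/3566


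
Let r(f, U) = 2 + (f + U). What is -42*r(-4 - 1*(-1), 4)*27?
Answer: -3402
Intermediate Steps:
r(f, U) = 2 + U + f (r(f, U) = 2 + (U + f) = 2 + U + f)
-42*r(-4 - 1*(-1), 4)*27 = -42*(2 + 4 + (-4 - 1*(-1)))*27 = -42*(2 + 4 + (-4 + 1))*27 = -42*(2 + 4 - 3)*27 = -42*3*27 = -126*27 = -3402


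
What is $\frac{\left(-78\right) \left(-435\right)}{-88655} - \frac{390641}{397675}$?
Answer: $- \frac{9625078121}{7051175425} \approx -1.365$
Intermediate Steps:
$\frac{\left(-78\right) \left(-435\right)}{-88655} - \frac{390641}{397675} = 33930 \left(- \frac{1}{88655}\right) - \frac{390641}{397675} = - \frac{6786}{17731} - \frac{390641}{397675} = - \frac{9625078121}{7051175425}$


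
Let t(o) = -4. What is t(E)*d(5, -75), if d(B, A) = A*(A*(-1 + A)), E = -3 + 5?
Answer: 1710000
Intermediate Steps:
E = 2
d(B, A) = A²*(-1 + A)
t(E)*d(5, -75) = -4*(-75)²*(-1 - 75) = -22500*(-76) = -4*(-427500) = 1710000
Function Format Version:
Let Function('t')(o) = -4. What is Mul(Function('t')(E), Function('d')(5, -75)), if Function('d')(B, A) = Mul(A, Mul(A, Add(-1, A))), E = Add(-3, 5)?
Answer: 1710000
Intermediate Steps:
E = 2
Function('d')(B, A) = Mul(Pow(A, 2), Add(-1, A))
Mul(Function('t')(E), Function('d')(5, -75)) = Mul(-4, Mul(Pow(-75, 2), Add(-1, -75))) = Mul(-4, Mul(5625, -76)) = Mul(-4, -427500) = 1710000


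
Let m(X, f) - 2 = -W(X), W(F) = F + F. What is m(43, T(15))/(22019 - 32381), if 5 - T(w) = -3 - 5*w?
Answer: 14/1727 ≈ 0.0081065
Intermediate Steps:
W(F) = 2*F
T(w) = 8 + 5*w (T(w) = 5 - (-3 - 5*w) = 5 + (3 + 5*w) = 8 + 5*w)
m(X, f) = 2 - 2*X
m(43, T(15))/(22019 - 32381) = (2 - 2*43)/(22019 - 32381) = (2 - 86)/(-10362) = -84*(-1/10362) = 14/1727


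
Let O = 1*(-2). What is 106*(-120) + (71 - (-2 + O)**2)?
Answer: -12665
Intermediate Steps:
O = -2
106*(-120) + (71 - (-2 + O)**2) = 106*(-120) + (71 - (-2 - 2)**2) = -12720 + (71 - 1*(-4)**2) = -12720 + (71 - 1*16) = -12720 + (71 - 16) = -12720 + 55 = -12665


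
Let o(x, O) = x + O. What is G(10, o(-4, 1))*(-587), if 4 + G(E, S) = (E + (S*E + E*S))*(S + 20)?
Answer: 501298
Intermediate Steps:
o(x, O) = O + x
G(E, S) = -4 + (20 + S)*(E + 2*E*S) (G(E, S) = -4 + (E + (S*E + E*S))*(S + 20) = -4 + (E + (E*S + E*S))*(20 + S) = -4 + (E + 2*E*S)*(20 + S) = -4 + (20 + S)*(E + 2*E*S))
G(10, o(-4, 1))*(-587) = (-4 + 20*10 + 2*10*(1 - 4)² + 41*10*(1 - 4))*(-587) = (-4 + 200 + 2*10*(-3)² + 41*10*(-3))*(-587) = (-4 + 200 + 2*10*9 - 1230)*(-587) = (-4 + 200 + 180 - 1230)*(-587) = -854*(-587) = 501298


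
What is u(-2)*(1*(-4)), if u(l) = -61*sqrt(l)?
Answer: 244*I*sqrt(2) ≈ 345.07*I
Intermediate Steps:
u(-2)*(1*(-4)) = (-61*I*sqrt(2))*(1*(-4)) = -61*I*sqrt(2)*(-4) = 244*I*sqrt(2)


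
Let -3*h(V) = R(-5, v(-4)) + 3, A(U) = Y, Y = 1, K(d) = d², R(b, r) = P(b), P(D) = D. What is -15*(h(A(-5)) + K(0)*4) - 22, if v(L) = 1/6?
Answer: -32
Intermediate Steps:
v(L) = ⅙
R(b, r) = b
A(U) = 1
h(V) = ⅔ (h(V) = -(-5 + 3)/3 = -⅓*(-2) = ⅔)
-15*(h(A(-5)) + K(0)*4) - 22 = -15*(⅔ + 0²*4) - 22 = -15*(⅔ + 0*4) - 22 = -15*(⅔ + 0) - 22 = -15*⅔ - 22 = -10 - 22 = -32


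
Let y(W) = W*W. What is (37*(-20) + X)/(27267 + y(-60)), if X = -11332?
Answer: -4024/10289 ≈ -0.39110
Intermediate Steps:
y(W) = W²
(37*(-20) + X)/(27267 + y(-60)) = (37*(-20) - 11332)/(27267 + (-60)²) = (-740 - 11332)/(27267 + 3600) = -12072/30867 = -12072*1/30867 = -4024/10289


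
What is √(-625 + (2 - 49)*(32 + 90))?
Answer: I*√6359 ≈ 79.743*I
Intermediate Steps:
√(-625 + (2 - 49)*(32 + 90)) = √(-625 - 47*122) = √(-625 - 5734) = √(-6359) = I*√6359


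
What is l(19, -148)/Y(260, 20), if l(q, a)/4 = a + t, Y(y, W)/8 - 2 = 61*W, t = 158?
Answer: 5/1222 ≈ 0.0040917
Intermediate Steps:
Y(y, W) = 16 + 488*W (Y(y, W) = 16 + 8*(61*W) = 16 + 488*W)
l(q, a) = 632 + 4*a (l(q, a) = 4*(a + 158) = 4*(158 + a) = 632 + 4*a)
l(19, -148)/Y(260, 20) = (632 + 4*(-148))/(16 + 488*20) = (632 - 592)/(16 + 9760) = 40/9776 = 40*(1/9776) = 5/1222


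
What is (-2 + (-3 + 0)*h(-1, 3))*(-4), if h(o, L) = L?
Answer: 44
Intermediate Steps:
(-2 + (-3 + 0)*h(-1, 3))*(-4) = (-2 + (-3 + 0)*3)*(-4) = (-2 - 3*3)*(-4) = (-2 - 9)*(-4) = -11*(-4) = 44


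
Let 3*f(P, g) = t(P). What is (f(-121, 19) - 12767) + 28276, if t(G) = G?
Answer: 46406/3 ≈ 15469.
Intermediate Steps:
f(P, g) = P/3
(f(-121, 19) - 12767) + 28276 = ((⅓)*(-121) - 12767) + 28276 = (-121/3 - 12767) + 28276 = -38422/3 + 28276 = 46406/3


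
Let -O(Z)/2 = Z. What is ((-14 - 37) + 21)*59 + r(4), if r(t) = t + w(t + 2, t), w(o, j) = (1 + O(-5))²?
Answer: -1645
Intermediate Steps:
O(Z) = -2*Z
w(o, j) = 121 (w(o, j) = (1 - 2*(-5))² = (1 + 10)² = 11² = 121)
r(t) = 121 + t (r(t) = t + 121 = 121 + t)
((-14 - 37) + 21)*59 + r(4) = ((-14 - 37) + 21)*59 + (121 + 4) = (-51 + 21)*59 + 125 = -30*59 + 125 = -1770 + 125 = -1645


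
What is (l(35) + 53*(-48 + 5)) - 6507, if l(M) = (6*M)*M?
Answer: -1436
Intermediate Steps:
l(M) = 6*M²
(l(35) + 53*(-48 + 5)) - 6507 = (6*35² + 53*(-48 + 5)) - 6507 = (6*1225 + 53*(-43)) - 6507 = (7350 - 2279) - 6507 = 5071 - 6507 = -1436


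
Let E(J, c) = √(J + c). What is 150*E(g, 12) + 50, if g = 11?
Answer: 50 + 150*√23 ≈ 769.38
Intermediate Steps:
150*E(g, 12) + 50 = 150*√(11 + 12) + 50 = 150*√23 + 50 = 50 + 150*√23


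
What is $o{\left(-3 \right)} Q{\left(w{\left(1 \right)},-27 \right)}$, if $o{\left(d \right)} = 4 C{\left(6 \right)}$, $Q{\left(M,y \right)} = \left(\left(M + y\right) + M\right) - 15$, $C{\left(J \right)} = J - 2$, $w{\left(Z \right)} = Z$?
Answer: $-640$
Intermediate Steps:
$C{\left(J \right)} = -2 + J$
$Q{\left(M,y \right)} = -15 + y + 2 M$ ($Q{\left(M,y \right)} = \left(y + 2 M\right) - 15 = -15 + y + 2 M$)
$o{\left(d \right)} = 16$ ($o{\left(d \right)} = 4 \left(-2 + 6\right) = 4 \cdot 4 = 16$)
$o{\left(-3 \right)} Q{\left(w{\left(1 \right)},-27 \right)} = 16 \left(-15 - 27 + 2 \cdot 1\right) = 16 \left(-15 - 27 + 2\right) = 16 \left(-40\right) = -640$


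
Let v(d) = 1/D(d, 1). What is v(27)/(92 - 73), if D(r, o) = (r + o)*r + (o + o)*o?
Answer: 1/14402 ≈ 6.9435e-5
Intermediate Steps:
D(r, o) = 2*o**2 + r*(o + r) (D(r, o) = (o + r)*r + (2*o)*o = r*(o + r) + 2*o**2 = 2*o**2 + r*(o + r))
v(d) = 1/(2 + d + d**2) (v(d) = 1/(d**2 + 2*1**2 + 1*d) = 1/(d**2 + 2*1 + d) = 1/(d**2 + 2 + d) = 1/(2 + d + d**2))
v(27)/(92 - 73) = 1/((2 + 27 + 27**2)*(92 - 73)) = 1/((2 + 27 + 729)*19) = (1/19)/758 = (1/758)*(1/19) = 1/14402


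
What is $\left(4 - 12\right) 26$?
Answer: $-208$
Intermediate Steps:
$\left(4 - 12\right) 26 = \left(-8\right) 26 = -208$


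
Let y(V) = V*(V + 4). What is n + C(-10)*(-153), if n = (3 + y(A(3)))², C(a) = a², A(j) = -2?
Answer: -15299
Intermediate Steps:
y(V) = V*(4 + V)
n = 1 (n = (3 - 2*(4 - 2))² = (3 - 2*2)² = (3 - 4)² = (-1)² = 1)
n + C(-10)*(-153) = 1 + (-10)²*(-153) = 1 + 100*(-153) = 1 - 15300 = -15299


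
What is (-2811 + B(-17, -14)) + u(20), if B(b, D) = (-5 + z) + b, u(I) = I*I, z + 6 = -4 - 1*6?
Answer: -2449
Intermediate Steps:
z = -16 (z = -6 + (-4 - 1*6) = -6 + (-4 - 6) = -6 - 10 = -16)
u(I) = I**2
B(b, D) = -21 + b (B(b, D) = (-5 - 16) + b = -21 + b)
(-2811 + B(-17, -14)) + u(20) = (-2811 + (-21 - 17)) + 20**2 = (-2811 - 38) + 400 = -2849 + 400 = -2449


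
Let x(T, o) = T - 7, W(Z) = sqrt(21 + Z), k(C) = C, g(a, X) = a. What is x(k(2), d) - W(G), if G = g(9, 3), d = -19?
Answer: -5 - sqrt(30) ≈ -10.477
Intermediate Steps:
G = 9
x(T, o) = -7 + T
x(k(2), d) - W(G) = (-7 + 2) - sqrt(21 + 9) = -5 - sqrt(30)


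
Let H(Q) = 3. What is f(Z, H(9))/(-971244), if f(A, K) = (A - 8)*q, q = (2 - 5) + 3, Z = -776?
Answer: 0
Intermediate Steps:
q = 0 (q = -3 + 3 = 0)
f(A, K) = 0 (f(A, K) = (A - 8)*0 = (-8 + A)*0 = 0)
f(Z, H(9))/(-971244) = 0/(-971244) = 0*(-1/971244) = 0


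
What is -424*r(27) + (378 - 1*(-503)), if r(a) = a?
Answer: -10567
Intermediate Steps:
-424*r(27) + (378 - 1*(-503)) = -424*27 + (378 - 1*(-503)) = -11448 + (378 + 503) = -11448 + 881 = -10567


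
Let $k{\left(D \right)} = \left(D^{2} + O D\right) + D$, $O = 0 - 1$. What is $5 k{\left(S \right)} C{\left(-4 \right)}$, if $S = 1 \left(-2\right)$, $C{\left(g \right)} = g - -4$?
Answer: $0$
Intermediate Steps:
$C{\left(g \right)} = 4 + g$ ($C{\left(g \right)} = g + 4 = 4 + g$)
$S = -2$
$O = -1$ ($O = 0 - 1 = -1$)
$k{\left(D \right)} = D^{2}$ ($k{\left(D \right)} = \left(D^{2} - D\right) + D = D^{2}$)
$5 k{\left(S \right)} C{\left(-4 \right)} = 5 \left(-2\right)^{2} \left(4 - 4\right) = 5 \cdot 4 \cdot 0 = 20 \cdot 0 = 0$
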